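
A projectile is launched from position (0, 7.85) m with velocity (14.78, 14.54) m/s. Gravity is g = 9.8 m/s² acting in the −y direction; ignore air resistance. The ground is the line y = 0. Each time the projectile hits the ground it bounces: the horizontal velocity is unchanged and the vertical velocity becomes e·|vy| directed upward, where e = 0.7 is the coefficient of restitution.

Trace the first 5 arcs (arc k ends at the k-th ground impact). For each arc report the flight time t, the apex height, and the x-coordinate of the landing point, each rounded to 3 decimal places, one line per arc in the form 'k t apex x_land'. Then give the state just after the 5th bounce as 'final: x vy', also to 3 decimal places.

Arc 1: start y=7.850, vy=14.540 → t=3.434, apex=18.636, x_land=50.753, impact vy=-19.112
  bounce: vy ← 0.7·19.112 = 13.378
Arc 2: start y=0.000, vy=13.378 → t=2.730, apex=9.132, x_land=91.107, impact vy=-13.378
  bounce: vy ← 0.7·13.378 = 9.365
Arc 3: start y=0.000, vy=9.365 → t=1.911, apex=4.475, x_land=119.354, impact vy=-9.365
  bounce: vy ← 0.7·9.365 = 6.555
Arc 4: start y=0.000, vy=6.555 → t=1.338, apex=2.193, x_land=139.128, impact vy=-6.555
  bounce: vy ← 0.7·6.555 = 4.589
Arc 5: start y=0.000, vy=4.589 → t=0.936, apex=1.074, x_land=152.969, impact vy=-4.589
  bounce: vy ← 0.7·4.589 = 3.212

1 3.434 18.636 50.753
2 2.730 9.132 91.107
3 1.911 4.475 119.354
4 1.338 2.193 139.128
5 0.936 1.074 152.969
final: 152.969 3.212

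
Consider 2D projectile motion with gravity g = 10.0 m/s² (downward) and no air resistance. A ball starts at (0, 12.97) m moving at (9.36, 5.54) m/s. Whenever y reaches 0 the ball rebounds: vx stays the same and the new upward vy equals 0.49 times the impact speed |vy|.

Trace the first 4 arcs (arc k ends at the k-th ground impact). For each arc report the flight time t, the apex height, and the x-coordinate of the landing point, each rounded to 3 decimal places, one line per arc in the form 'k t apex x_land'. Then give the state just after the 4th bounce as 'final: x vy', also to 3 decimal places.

Arc 1: start y=12.970, vy=5.540 → t=2.257, apex=14.505, x_land=21.127, impact vy=-17.032
  bounce: vy ← 0.49·17.032 = 8.346
Arc 2: start y=0.000, vy=8.346 → t=1.669, apex=3.483, x_land=36.751, impact vy=-8.346
  bounce: vy ← 0.49·8.346 = 4.089
Arc 3: start y=0.000, vy=4.089 → t=0.818, apex=0.836, x_land=44.406, impact vy=-4.089
  bounce: vy ← 0.49·4.089 = 2.004
Arc 4: start y=0.000, vy=2.004 → t=0.401, apex=0.201, x_land=48.157, impact vy=-2.004
  bounce: vy ← 0.49·2.004 = 0.982

1 2.257 14.505 21.127
2 1.669 3.483 36.751
3 0.818 0.836 44.406
4 0.401 0.201 48.157
final: 48.157 0.982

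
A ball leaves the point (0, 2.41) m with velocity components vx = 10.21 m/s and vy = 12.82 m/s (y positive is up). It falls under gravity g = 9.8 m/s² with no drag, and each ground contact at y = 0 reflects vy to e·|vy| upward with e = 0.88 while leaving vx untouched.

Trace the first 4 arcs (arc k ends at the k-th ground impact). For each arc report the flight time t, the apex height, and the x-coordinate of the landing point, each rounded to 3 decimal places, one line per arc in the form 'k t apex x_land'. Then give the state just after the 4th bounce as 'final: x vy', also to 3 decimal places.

1 2.792 10.795 28.511
2 2.612 8.360 55.183
3 2.299 6.474 78.655
4 2.023 5.013 99.310
final: 99.310 8.723

Arc 1: start y=2.410, vy=12.820 → t=2.792, apex=10.795, x_land=28.511, impact vy=-14.546
  bounce: vy ← 0.88·14.546 = 12.801
Arc 2: start y=0.000, vy=12.801 → t=2.612, apex=8.360, x_land=55.183, impact vy=-12.801
  bounce: vy ← 0.88·12.801 = 11.264
Arc 3: start y=0.000, vy=11.264 → t=2.299, apex=6.474, x_land=78.655, impact vy=-11.264
  bounce: vy ← 0.88·11.264 = 9.913
Arc 4: start y=0.000, vy=9.913 → t=2.023, apex=5.013, x_land=99.310, impact vy=-9.913
  bounce: vy ← 0.88·9.913 = 8.723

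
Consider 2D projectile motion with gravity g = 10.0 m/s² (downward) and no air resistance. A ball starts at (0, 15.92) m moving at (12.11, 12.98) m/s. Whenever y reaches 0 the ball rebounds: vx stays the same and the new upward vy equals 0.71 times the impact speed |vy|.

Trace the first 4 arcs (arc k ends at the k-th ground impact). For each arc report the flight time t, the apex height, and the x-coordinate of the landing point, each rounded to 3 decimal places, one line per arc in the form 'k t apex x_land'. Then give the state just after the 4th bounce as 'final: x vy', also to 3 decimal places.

1 3.505 24.344 42.440
2 3.133 12.272 80.384
3 2.225 6.186 107.324
4 1.579 3.118 126.452
final: 126.452 5.607

Arc 1: start y=15.920, vy=12.980 → t=3.505, apex=24.344, x_land=42.440, impact vy=-22.065
  bounce: vy ← 0.71·22.065 = 15.666
Arc 2: start y=0.000, vy=15.666 → t=3.133, apex=12.272, x_land=80.384, impact vy=-15.666
  bounce: vy ← 0.71·15.666 = 11.123
Arc 3: start y=0.000, vy=11.123 → t=2.225, apex=6.186, x_land=107.324, impact vy=-11.123
  bounce: vy ← 0.71·11.123 = 7.897
Arc 4: start y=0.000, vy=7.897 → t=1.579, apex=3.118, x_land=126.452, impact vy=-7.897
  bounce: vy ← 0.71·7.897 = 5.607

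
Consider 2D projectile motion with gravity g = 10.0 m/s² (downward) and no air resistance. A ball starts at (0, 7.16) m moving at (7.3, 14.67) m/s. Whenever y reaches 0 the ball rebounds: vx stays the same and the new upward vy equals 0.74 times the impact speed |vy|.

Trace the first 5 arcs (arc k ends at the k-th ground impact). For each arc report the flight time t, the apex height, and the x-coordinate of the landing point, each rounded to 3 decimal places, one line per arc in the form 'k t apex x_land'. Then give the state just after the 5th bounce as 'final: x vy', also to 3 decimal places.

Arc 1: start y=7.160, vy=14.670 → t=3.360, apex=17.920, x_land=24.529, impact vy=-18.932
  bounce: vy ← 0.74·18.932 = 14.009
Arc 2: start y=0.000, vy=14.009 → t=2.802, apex=9.813, x_land=44.983, impact vy=-14.009
  bounce: vy ← 0.74·14.009 = 10.367
Arc 3: start y=0.000, vy=10.367 → t=2.073, apex=5.374, x_land=60.119, impact vy=-10.367
  bounce: vy ← 0.74·10.367 = 7.672
Arc 4: start y=0.000, vy=7.672 → t=1.534, apex=2.943, x_land=71.319, impact vy=-7.672
  bounce: vy ← 0.74·7.672 = 5.677
Arc 5: start y=0.000, vy=5.677 → t=1.135, apex=1.611, x_land=79.608, impact vy=-5.677
  bounce: vy ← 0.74·5.677 = 4.201

1 3.360 17.920 24.529
2 2.802 9.813 44.983
3 2.073 5.374 60.119
4 1.534 2.943 71.319
5 1.135 1.611 79.608
final: 79.608 4.201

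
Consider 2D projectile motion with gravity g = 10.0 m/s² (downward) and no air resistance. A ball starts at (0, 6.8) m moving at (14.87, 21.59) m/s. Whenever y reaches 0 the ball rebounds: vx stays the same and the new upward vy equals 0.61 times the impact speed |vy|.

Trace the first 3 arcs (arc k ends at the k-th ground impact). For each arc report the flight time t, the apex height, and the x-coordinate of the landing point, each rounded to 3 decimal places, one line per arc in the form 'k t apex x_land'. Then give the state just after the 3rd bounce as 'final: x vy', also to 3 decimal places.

1 4.613 30.106 68.593
2 2.994 11.203 113.109
3 1.826 4.168 140.263
final: 140.263 5.570

Arc 1: start y=6.800, vy=21.590 → t=4.613, apex=30.106, x_land=68.593, impact vy=-24.538
  bounce: vy ← 0.61·24.538 = 14.968
Arc 2: start y=0.000, vy=14.968 → t=2.994, apex=11.203, x_land=113.109, impact vy=-14.968
  bounce: vy ← 0.61·14.968 = 9.131
Arc 3: start y=0.000, vy=9.131 → t=1.826, apex=4.168, x_land=140.263, impact vy=-9.131
  bounce: vy ← 0.61·9.131 = 5.570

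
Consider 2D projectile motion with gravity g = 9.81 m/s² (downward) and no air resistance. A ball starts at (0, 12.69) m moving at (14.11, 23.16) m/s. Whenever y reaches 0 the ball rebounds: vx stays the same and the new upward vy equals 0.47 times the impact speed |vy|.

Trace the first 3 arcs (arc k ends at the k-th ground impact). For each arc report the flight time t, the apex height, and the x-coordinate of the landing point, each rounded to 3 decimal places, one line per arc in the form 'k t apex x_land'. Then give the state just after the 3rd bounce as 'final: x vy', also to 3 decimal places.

Arc 1: start y=12.690, vy=23.160 → t=5.218, apex=40.029, x_land=73.620, impact vy=-28.024
  bounce: vy ← 0.47·28.024 = 13.171
Arc 2: start y=0.000, vy=13.171 → t=2.685, apex=8.842, x_land=111.510, impact vy=-13.171
  bounce: vy ← 0.47·13.171 = 6.191
Arc 3: start y=0.000, vy=6.191 → t=1.262, apex=1.953, x_land=129.318, impact vy=-6.191
  bounce: vy ← 0.47·6.191 = 2.910

1 5.218 40.029 73.620
2 2.685 8.842 111.510
3 1.262 1.953 129.318
final: 129.318 2.910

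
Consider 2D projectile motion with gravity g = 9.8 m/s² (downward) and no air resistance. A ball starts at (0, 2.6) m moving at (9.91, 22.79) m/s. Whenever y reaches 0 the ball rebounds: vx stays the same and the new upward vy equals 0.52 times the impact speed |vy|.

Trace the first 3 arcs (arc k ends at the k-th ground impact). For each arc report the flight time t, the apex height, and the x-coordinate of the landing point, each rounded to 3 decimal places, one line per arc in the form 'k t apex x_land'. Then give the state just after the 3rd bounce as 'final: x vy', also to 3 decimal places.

Arc 1: start y=2.600, vy=22.790 → t=4.762, apex=29.099, x_land=47.196, impact vy=-23.882
  bounce: vy ← 0.52·23.882 = 12.419
Arc 2: start y=0.000, vy=12.419 → t=2.534, apex=7.868, x_land=72.312, impact vy=-12.419
  bounce: vy ← 0.52·12.419 = 6.458
Arc 3: start y=0.000, vy=6.458 → t=1.318, apex=2.128, x_land=85.372, impact vy=-6.458
  bounce: vy ← 0.52·6.458 = 3.358

1 4.762 29.099 47.196
2 2.534 7.868 72.312
3 1.318 2.128 85.372
final: 85.372 3.358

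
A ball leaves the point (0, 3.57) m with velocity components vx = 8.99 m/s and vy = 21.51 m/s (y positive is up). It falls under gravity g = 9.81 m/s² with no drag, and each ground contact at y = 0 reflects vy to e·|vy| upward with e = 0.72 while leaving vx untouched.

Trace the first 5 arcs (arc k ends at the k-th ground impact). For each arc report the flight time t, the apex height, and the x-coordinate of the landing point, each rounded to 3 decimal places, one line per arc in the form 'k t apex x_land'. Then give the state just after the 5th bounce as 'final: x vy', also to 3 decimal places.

1 4.545 27.152 40.864
2 3.388 14.076 71.322
3 2.439 7.297 93.252
4 1.756 3.783 109.041
5 1.265 1.961 120.410
final: 120.410 4.466

Arc 1: start y=3.570, vy=21.510 → t=4.545, apex=27.152, x_land=40.864, impact vy=-23.081
  bounce: vy ← 0.72·23.081 = 16.618
Arc 2: start y=0.000, vy=16.618 → t=3.388, apex=14.076, x_land=71.322, impact vy=-16.618
  bounce: vy ← 0.72·16.618 = 11.965
Arc 3: start y=0.000, vy=11.965 → t=2.439, apex=7.297, x_land=93.252, impact vy=-11.965
  bounce: vy ← 0.72·11.965 = 8.615
Arc 4: start y=0.000, vy=8.615 → t=1.756, apex=3.783, x_land=109.041, impact vy=-8.615
  bounce: vy ← 0.72·8.615 = 6.203
Arc 5: start y=0.000, vy=6.203 → t=1.265, apex=1.961, x_land=120.410, impact vy=-6.203
  bounce: vy ← 0.72·6.203 = 4.466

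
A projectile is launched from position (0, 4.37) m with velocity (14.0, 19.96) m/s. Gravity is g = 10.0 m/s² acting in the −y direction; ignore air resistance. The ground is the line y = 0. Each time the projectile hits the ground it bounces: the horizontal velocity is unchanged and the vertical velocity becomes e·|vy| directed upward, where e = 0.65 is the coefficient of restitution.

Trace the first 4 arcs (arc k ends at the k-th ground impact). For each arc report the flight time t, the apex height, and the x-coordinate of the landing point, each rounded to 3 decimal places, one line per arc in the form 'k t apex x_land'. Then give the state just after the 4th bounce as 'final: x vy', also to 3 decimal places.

1 4.200 24.290 58.801
2 2.865 10.263 98.916
3 1.862 4.336 124.990
4 1.211 1.832 141.938
final: 141.938 3.934

Arc 1: start y=4.370, vy=19.960 → t=4.200, apex=24.290, x_land=58.801, impact vy=-22.041
  bounce: vy ← 0.65·22.041 = 14.327
Arc 2: start y=0.000, vy=14.327 → t=2.865, apex=10.263, x_land=98.916, impact vy=-14.327
  bounce: vy ← 0.65·14.327 = 9.312
Arc 3: start y=0.000, vy=9.312 → t=1.862, apex=4.336, x_land=124.990, impact vy=-9.312
  bounce: vy ← 0.65·9.312 = 6.053
Arc 4: start y=0.000, vy=6.053 → t=1.211, apex=1.832, x_land=141.938, impact vy=-6.053
  bounce: vy ← 0.65·6.053 = 3.934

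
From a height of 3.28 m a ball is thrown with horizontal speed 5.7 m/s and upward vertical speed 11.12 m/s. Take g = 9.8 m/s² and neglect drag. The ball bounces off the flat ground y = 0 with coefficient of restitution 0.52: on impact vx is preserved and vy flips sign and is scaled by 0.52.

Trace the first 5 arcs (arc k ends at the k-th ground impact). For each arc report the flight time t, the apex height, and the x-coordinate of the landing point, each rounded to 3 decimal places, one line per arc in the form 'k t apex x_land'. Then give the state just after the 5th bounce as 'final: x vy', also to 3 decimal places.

Arc 1: start y=3.280, vy=11.120 → t=2.534, apex=9.589, x_land=14.441, impact vy=-13.709
  bounce: vy ← 0.52·13.709 = 7.129
Arc 2: start y=0.000, vy=7.129 → t=1.455, apex=2.593, x_land=22.734, impact vy=-7.129
  bounce: vy ← 0.52·7.129 = 3.707
Arc 3: start y=0.000, vy=3.707 → t=0.757, apex=0.701, x_land=27.046, impact vy=-3.707
  bounce: vy ← 0.52·3.707 = 1.928
Arc 4: start y=0.000, vy=1.928 → t=0.393, apex=0.190, x_land=29.289, impact vy=-1.928
  bounce: vy ← 0.52·1.928 = 1.002
Arc 5: start y=0.000, vy=1.002 → t=0.205, apex=0.051, x_land=30.455, impact vy=-1.002
  bounce: vy ← 0.52·1.002 = 0.521

1 2.534 9.589 14.441
2 1.455 2.593 22.734
3 0.757 0.701 27.046
4 0.393 0.190 29.289
5 0.205 0.051 30.455
final: 30.455 0.521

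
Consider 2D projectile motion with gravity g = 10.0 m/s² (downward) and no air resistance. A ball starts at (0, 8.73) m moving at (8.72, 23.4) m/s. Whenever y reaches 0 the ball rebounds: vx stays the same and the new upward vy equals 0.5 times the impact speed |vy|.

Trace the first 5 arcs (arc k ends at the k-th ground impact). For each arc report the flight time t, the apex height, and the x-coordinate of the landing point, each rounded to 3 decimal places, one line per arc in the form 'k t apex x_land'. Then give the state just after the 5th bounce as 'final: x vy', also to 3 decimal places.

Arc 1: start y=8.730, vy=23.400 → t=5.027, apex=36.108, x_land=43.838, impact vy=-26.873
  bounce: vy ← 0.5·26.873 = 13.437
Arc 2: start y=0.000, vy=13.437 → t=2.687, apex=9.027, x_land=67.271, impact vy=-13.437
  bounce: vy ← 0.5·13.437 = 6.718
Arc 3: start y=0.000, vy=6.718 → t=1.344, apex=2.257, x_land=78.988, impact vy=-6.718
  bounce: vy ← 0.5·6.718 = 3.359
Arc 4: start y=0.000, vy=3.359 → t=0.672, apex=0.564, x_land=84.846, impact vy=-3.359
  bounce: vy ← 0.5·3.359 = 1.680
Arc 5: start y=0.000, vy=1.680 → t=0.336, apex=0.141, x_land=87.775, impact vy=-1.680
  bounce: vy ← 0.5·1.680 = 0.840

1 5.027 36.108 43.838
2 2.687 9.027 67.271
3 1.344 2.257 78.988
4 0.672 0.564 84.846
5 0.336 0.141 87.775
final: 87.775 0.840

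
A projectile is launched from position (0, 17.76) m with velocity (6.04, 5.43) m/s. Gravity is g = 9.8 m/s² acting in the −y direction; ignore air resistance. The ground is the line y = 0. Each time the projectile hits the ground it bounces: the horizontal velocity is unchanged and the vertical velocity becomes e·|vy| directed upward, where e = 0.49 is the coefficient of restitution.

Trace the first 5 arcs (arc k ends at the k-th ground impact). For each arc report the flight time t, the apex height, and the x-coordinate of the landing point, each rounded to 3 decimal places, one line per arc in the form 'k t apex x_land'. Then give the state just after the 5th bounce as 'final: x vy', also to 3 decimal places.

Arc 1: start y=17.760, vy=5.430 → t=2.537, apex=19.264, x_land=15.323, impact vy=-19.431
  bounce: vy ← 0.49·19.431 = 9.521
Arc 2: start y=0.000, vy=9.521 → t=1.943, apex=4.625, x_land=27.059, impact vy=-9.521
  bounce: vy ← 0.49·9.521 = 4.665
Arc 3: start y=0.000, vy=4.665 → t=0.952, apex=1.111, x_land=32.810, impact vy=-4.665
  bounce: vy ← 0.49·4.665 = 2.286
Arc 4: start y=0.000, vy=2.286 → t=0.467, apex=0.267, x_land=35.628, impact vy=-2.286
  bounce: vy ← 0.49·2.286 = 1.120
Arc 5: start y=0.000, vy=1.120 → t=0.229, apex=0.064, x_land=37.009, impact vy=-1.120
  bounce: vy ← 0.49·1.120 = 0.549

1 2.537 19.264 15.323
2 1.943 4.625 27.059
3 0.952 1.111 32.810
4 0.467 0.267 35.628
5 0.229 0.064 37.009
final: 37.009 0.549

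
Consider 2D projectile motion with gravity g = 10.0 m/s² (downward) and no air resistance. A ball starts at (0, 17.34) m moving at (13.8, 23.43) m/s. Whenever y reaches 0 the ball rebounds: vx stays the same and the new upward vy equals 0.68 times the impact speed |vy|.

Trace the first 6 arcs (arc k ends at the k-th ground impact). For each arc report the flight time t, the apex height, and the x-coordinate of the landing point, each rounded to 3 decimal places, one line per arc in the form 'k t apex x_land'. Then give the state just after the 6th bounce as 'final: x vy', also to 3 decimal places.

1 5.336 44.788 73.636
2 4.070 20.710 129.807
3 2.768 9.576 168.004
4 1.882 4.428 193.977
5 1.280 2.048 211.639
6 0.870 0.947 223.650
final: 223.650 2.959

Arc 1: start y=17.340, vy=23.430 → t=5.336, apex=44.788, x_land=73.636, impact vy=-29.929
  bounce: vy ← 0.68·29.929 = 20.352
Arc 2: start y=0.000, vy=20.352 → t=4.070, apex=20.710, x_land=129.807, impact vy=-20.352
  bounce: vy ← 0.68·20.352 = 13.839
Arc 3: start y=0.000, vy=13.839 → t=2.768, apex=9.576, x_land=168.004, impact vy=-13.839
  bounce: vy ← 0.68·13.839 = 9.411
Arc 4: start y=0.000, vy=9.411 → t=1.882, apex=4.428, x_land=193.977, impact vy=-9.411
  bounce: vy ← 0.68·9.411 = 6.399
Arc 5: start y=0.000, vy=6.399 → t=1.280, apex=2.048, x_land=211.639, impact vy=-6.399
  bounce: vy ← 0.68·6.399 = 4.352
Arc 6: start y=0.000, vy=4.352 → t=0.870, apex=0.947, x_land=223.650, impact vy=-4.352
  bounce: vy ← 0.68·4.352 = 2.959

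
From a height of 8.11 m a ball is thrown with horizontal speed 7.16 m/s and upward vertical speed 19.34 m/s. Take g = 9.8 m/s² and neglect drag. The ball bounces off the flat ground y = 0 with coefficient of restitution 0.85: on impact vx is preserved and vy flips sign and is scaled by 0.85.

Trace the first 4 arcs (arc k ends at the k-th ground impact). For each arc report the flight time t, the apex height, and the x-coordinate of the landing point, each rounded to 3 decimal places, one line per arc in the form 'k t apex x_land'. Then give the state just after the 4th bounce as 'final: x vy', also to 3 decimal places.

Arc 1: start y=8.110, vy=19.340 → t=4.329, apex=27.193, x_land=30.997, impact vy=-23.087
  bounce: vy ← 0.85·23.087 = 19.624
Arc 2: start y=0.000, vy=19.624 → t=4.005, apex=19.647, x_land=59.672, impact vy=-19.624
  bounce: vy ← 0.85·19.624 = 16.680
Arc 3: start y=0.000, vy=16.680 → t=3.404, apex=14.195, x_land=84.045, impact vy=-16.680
  bounce: vy ← 0.85·16.680 = 14.178
Arc 4: start y=0.000, vy=14.178 → t=2.893, apex=10.256, x_land=104.763, impact vy=-14.178
  bounce: vy ← 0.85·14.178 = 12.051

1 4.329 27.193 30.997
2 4.005 19.647 59.672
3 3.404 14.195 84.045
4 2.893 10.256 104.763
final: 104.763 12.051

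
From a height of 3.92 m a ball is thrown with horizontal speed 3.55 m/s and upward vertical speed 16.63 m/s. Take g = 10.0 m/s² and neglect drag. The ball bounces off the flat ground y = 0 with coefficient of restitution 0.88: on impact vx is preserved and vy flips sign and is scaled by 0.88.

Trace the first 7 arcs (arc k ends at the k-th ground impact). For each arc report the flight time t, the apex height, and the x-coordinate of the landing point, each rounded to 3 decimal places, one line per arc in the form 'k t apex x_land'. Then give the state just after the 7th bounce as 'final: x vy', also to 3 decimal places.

1 3.547 17.748 12.592
2 3.316 13.744 24.363
3 2.918 10.643 34.722
4 2.568 8.242 43.838
5 2.260 6.383 51.860
6 1.989 4.943 58.919
7 1.750 3.828 65.131
final: 65.131 7.700

Arc 1: start y=3.920, vy=16.630 → t=3.547, apex=17.748, x_land=12.592, impact vy=-18.840
  bounce: vy ← 0.88·18.840 = 16.579
Arc 2: start y=0.000, vy=16.579 → t=3.316, apex=13.744, x_land=24.363, impact vy=-16.579
  bounce: vy ← 0.88·16.579 = 14.590
Arc 3: start y=0.000, vy=14.590 → t=2.918, apex=10.643, x_land=34.722, impact vy=-14.590
  bounce: vy ← 0.88·14.590 = 12.839
Arc 4: start y=0.000, vy=12.839 → t=2.568, apex=8.242, x_land=43.838, impact vy=-12.839
  bounce: vy ← 0.88·12.839 = 11.298
Arc 5: start y=0.000, vy=11.298 → t=2.260, apex=6.383, x_land=51.860, impact vy=-11.298
  bounce: vy ← 0.88·11.298 = 9.943
Arc 6: start y=0.000, vy=9.943 → t=1.989, apex=4.943, x_land=58.919, impact vy=-9.943
  bounce: vy ← 0.88·9.943 = 8.750
Arc 7: start y=0.000, vy=8.750 → t=1.750, apex=3.828, x_land=65.131, impact vy=-8.750
  bounce: vy ← 0.88·8.750 = 7.700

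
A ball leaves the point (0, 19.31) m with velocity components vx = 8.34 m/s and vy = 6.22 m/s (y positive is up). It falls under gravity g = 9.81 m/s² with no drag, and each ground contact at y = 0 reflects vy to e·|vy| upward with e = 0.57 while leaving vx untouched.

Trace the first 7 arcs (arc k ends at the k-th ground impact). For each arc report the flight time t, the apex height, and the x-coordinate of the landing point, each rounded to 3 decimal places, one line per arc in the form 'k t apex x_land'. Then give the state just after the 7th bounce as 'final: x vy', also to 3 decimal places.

Arc 1: start y=19.310, vy=6.220 → t=2.717, apex=21.282, x_land=22.660, impact vy=-20.434
  bounce: vy ← 0.57·20.434 = 11.647
Arc 2: start y=0.000, vy=11.647 → t=2.375, apex=6.914, x_land=42.464, impact vy=-11.647
  bounce: vy ← 0.57·11.647 = 6.639
Arc 3: start y=0.000, vy=6.639 → t=1.354, apex=2.247, x_land=53.753, impact vy=-6.639
  bounce: vy ← 0.57·6.639 = 3.784
Arc 4: start y=0.000, vy=3.784 → t=0.772, apex=0.730, x_land=60.187, impact vy=-3.784
  bounce: vy ← 0.57·3.784 = 2.157
Arc 5: start y=0.000, vy=2.157 → t=0.440, apex=0.237, x_land=63.855, impact vy=-2.157
  bounce: vy ← 0.57·2.157 = 1.230
Arc 6: start y=0.000, vy=1.230 → t=0.251, apex=0.077, x_land=65.945, impact vy=-1.230
  bounce: vy ← 0.57·1.230 = 0.701
Arc 7: start y=0.000, vy=0.701 → t=0.143, apex=0.025, x_land=67.137, impact vy=-0.701
  bounce: vy ← 0.57·0.701 = 0.399

1 2.717 21.282 22.660
2 2.375 6.914 42.464
3 1.354 2.247 53.753
4 0.772 0.730 60.187
5 0.440 0.237 63.855
6 0.251 0.077 65.945
7 0.143 0.025 67.137
final: 67.137 0.399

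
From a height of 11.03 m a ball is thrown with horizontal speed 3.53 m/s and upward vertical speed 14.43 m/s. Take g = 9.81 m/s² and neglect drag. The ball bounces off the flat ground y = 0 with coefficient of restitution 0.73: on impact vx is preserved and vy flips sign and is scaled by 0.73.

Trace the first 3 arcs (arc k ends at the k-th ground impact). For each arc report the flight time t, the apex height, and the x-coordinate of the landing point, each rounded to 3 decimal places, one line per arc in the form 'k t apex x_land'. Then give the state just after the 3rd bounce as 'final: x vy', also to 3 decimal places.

Arc 1: start y=11.030, vy=14.430 → t=3.572, apex=21.643, x_land=12.607, impact vy=-20.607
  bounce: vy ← 0.73·20.607 = 15.043
Arc 2: start y=0.000, vy=15.043 → t=3.067, apex=11.533, x_land=23.433, impact vy=-15.043
  bounce: vy ← 0.73·15.043 = 10.981
Arc 3: start y=0.000, vy=10.981 → t=2.239, apex=6.146, x_land=31.336, impact vy=-10.981
  bounce: vy ← 0.73·10.981 = 8.016

1 3.572 21.643 12.607
2 3.067 11.533 23.433
3 2.239 6.146 31.336
final: 31.336 8.016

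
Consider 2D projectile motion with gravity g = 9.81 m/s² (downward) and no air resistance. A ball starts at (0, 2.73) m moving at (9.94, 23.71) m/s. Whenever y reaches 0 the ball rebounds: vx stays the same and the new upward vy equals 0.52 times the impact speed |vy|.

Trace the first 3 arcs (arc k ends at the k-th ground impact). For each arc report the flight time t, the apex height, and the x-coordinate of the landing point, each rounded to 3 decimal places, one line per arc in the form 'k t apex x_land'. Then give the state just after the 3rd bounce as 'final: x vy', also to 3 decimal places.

1 4.946 31.383 49.167
2 2.631 8.486 75.315
3 1.368 2.295 88.912
final: 88.912 3.489

Arc 1: start y=2.730, vy=23.710 → t=4.946, apex=31.383, x_land=49.167, impact vy=-24.814
  bounce: vy ← 0.52·24.814 = 12.903
Arc 2: start y=0.000, vy=12.903 → t=2.631, apex=8.486, x_land=75.315, impact vy=-12.903
  bounce: vy ← 0.52·12.903 = 6.710
Arc 3: start y=0.000, vy=6.710 → t=1.368, apex=2.295, x_land=88.912, impact vy=-6.710
  bounce: vy ← 0.52·6.710 = 3.489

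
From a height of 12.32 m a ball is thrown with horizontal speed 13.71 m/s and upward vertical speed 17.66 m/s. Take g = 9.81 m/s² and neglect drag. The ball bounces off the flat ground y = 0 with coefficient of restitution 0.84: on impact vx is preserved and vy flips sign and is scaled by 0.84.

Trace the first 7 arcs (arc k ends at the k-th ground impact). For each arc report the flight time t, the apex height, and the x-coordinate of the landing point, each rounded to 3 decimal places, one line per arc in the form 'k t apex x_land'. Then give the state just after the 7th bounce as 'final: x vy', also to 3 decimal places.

1 4.199 28.216 57.563
2 4.029 19.909 112.806
3 3.385 14.048 159.209
4 2.843 9.912 198.189
5 2.388 6.994 230.931
6 2.006 4.935 258.435
7 1.685 3.482 281.538
final: 281.538 6.943

Arc 1: start y=12.320, vy=17.660 → t=4.199, apex=28.216, x_land=57.563, impact vy=-23.529
  bounce: vy ← 0.84·23.529 = 19.764
Arc 2: start y=0.000, vy=19.764 → t=4.029, apex=19.909, x_land=112.806, impact vy=-19.764
  bounce: vy ← 0.84·19.764 = 16.602
Arc 3: start y=0.000, vy=16.602 → t=3.385, apex=14.048, x_land=159.209, impact vy=-16.602
  bounce: vy ← 0.84·16.602 = 13.945
Arc 4: start y=0.000, vy=13.945 → t=2.843, apex=9.912, x_land=198.189, impact vy=-13.945
  bounce: vy ← 0.84·13.945 = 11.714
Arc 5: start y=0.000, vy=11.714 → t=2.388, apex=6.994, x_land=230.931, impact vy=-11.714
  bounce: vy ← 0.84·11.714 = 9.840
Arc 6: start y=0.000, vy=9.840 → t=2.006, apex=4.935, x_land=258.435, impact vy=-9.840
  bounce: vy ← 0.84·9.840 = 8.266
Arc 7: start y=0.000, vy=8.266 → t=1.685, apex=3.482, x_land=281.538, impact vy=-8.266
  bounce: vy ← 0.84·8.266 = 6.943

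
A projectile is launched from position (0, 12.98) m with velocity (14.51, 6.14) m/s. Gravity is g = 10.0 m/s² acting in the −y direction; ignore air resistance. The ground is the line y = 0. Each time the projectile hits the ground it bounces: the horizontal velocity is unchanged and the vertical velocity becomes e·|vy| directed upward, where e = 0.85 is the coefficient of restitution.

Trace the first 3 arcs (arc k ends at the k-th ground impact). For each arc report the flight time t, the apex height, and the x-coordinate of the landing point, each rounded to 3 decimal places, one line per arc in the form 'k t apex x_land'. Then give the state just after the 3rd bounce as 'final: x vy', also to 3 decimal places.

Arc 1: start y=12.980, vy=6.140 → t=2.338, apex=14.865, x_land=33.928, impact vy=-17.242
  bounce: vy ← 0.85·17.242 = 14.656
Arc 2: start y=0.000, vy=14.656 → t=2.931, apex=10.740, x_land=76.460, impact vy=-14.656
  bounce: vy ← 0.85·14.656 = 12.458
Arc 3: start y=0.000, vy=12.458 → t=2.492, apex=7.760, x_land=112.612, impact vy=-12.458
  bounce: vy ← 0.85·12.458 = 10.589

1 2.338 14.865 33.928
2 2.931 10.740 76.460
3 2.492 7.760 112.612
final: 112.612 10.589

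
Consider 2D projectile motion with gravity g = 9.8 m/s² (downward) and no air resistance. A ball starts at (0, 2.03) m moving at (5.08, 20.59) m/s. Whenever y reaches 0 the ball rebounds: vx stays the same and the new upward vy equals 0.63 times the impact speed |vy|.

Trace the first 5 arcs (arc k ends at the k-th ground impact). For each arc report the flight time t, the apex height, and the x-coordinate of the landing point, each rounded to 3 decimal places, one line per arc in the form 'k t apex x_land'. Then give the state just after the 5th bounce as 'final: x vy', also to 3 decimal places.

Arc 1: start y=2.030, vy=20.590 → t=4.298, apex=23.660, x_land=21.836, impact vy=-21.535
  bounce: vy ← 0.63·21.535 = 13.567
Arc 2: start y=0.000, vy=13.567 → t=2.769, apex=9.391, x_land=35.901, impact vy=-13.567
  bounce: vy ← 0.63·13.567 = 8.547
Arc 3: start y=0.000, vy=8.547 → t=1.744, apex=3.727, x_land=44.762, impact vy=-8.547
  bounce: vy ← 0.63·8.547 = 5.385
Arc 4: start y=0.000, vy=5.385 → t=1.099, apex=1.479, x_land=50.345, impact vy=-5.385
  bounce: vy ← 0.63·5.385 = 3.392
Arc 5: start y=0.000, vy=3.392 → t=0.692, apex=0.587, x_land=53.862, impact vy=-3.392
  bounce: vy ← 0.63·3.392 = 2.137

1 4.298 23.660 21.836
2 2.769 9.391 35.901
3 1.744 3.727 44.762
4 1.099 1.479 50.345
5 0.692 0.587 53.862
final: 53.862 2.137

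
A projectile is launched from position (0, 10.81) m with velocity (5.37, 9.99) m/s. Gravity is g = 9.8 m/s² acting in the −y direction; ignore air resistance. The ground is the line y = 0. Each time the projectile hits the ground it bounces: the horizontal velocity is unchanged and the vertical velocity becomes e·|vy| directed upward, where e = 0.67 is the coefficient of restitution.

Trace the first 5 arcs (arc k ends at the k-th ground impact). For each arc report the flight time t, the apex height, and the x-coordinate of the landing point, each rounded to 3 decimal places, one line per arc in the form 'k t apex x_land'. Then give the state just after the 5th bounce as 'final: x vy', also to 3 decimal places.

1 2.821 15.902 15.148
2 2.414 7.138 28.111
3 1.617 3.204 36.796
4 1.084 1.438 42.615
5 0.726 0.646 46.514
final: 46.514 2.384

Arc 1: start y=10.810, vy=9.990 → t=2.821, apex=15.902, x_land=15.148, impact vy=-17.654
  bounce: vy ← 0.67·17.654 = 11.828
Arc 2: start y=0.000, vy=11.828 → t=2.414, apex=7.138, x_land=28.111, impact vy=-11.828
  bounce: vy ← 0.67·11.828 = 7.925
Arc 3: start y=0.000, vy=7.925 → t=1.617, apex=3.204, x_land=36.796, impact vy=-7.925
  bounce: vy ← 0.67·7.925 = 5.310
Arc 4: start y=0.000, vy=5.310 → t=1.084, apex=1.438, x_land=42.615, impact vy=-5.310
  bounce: vy ← 0.67·5.310 = 3.558
Arc 5: start y=0.000, vy=3.558 → t=0.726, apex=0.646, x_land=46.514, impact vy=-3.558
  bounce: vy ← 0.67·3.558 = 2.384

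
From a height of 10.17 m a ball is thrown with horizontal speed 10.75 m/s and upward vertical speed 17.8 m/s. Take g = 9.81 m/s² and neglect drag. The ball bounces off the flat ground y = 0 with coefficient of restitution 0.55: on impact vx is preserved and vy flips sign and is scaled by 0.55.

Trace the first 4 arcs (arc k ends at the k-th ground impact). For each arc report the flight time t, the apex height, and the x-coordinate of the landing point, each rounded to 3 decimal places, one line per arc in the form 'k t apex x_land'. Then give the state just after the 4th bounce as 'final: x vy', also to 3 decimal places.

1 4.131 26.319 44.407
2 2.548 7.961 71.798
3 1.401 2.408 86.864
4 0.771 0.729 95.150
final: 95.150 2.079

Arc 1: start y=10.170, vy=17.800 → t=4.131, apex=26.319, x_land=44.407, impact vy=-22.724
  bounce: vy ← 0.55·22.724 = 12.498
Arc 2: start y=0.000, vy=12.498 → t=2.548, apex=7.961, x_land=71.798, impact vy=-12.498
  bounce: vy ← 0.55·12.498 = 6.874
Arc 3: start y=0.000, vy=6.874 → t=1.401, apex=2.408, x_land=86.864, impact vy=-6.874
  bounce: vy ← 0.55·6.874 = 3.781
Arc 4: start y=0.000, vy=3.781 → t=0.771, apex=0.729, x_land=95.150, impact vy=-3.781
  bounce: vy ← 0.55·3.781 = 2.079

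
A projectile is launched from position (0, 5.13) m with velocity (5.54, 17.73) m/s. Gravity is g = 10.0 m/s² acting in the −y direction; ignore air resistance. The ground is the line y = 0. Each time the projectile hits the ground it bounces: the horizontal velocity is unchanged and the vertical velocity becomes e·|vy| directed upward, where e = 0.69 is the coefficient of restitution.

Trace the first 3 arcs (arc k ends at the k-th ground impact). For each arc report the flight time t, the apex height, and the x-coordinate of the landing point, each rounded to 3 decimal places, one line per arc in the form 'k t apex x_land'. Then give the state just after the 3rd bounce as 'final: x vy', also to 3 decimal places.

1 3.815 20.848 21.135
2 2.818 9.926 36.746
3 1.944 4.726 47.517
final: 47.517 6.708

Arc 1: start y=5.130, vy=17.730 → t=3.815, apex=20.848, x_land=21.135, impact vy=-20.419
  bounce: vy ← 0.69·20.419 = 14.089
Arc 2: start y=0.000, vy=14.089 → t=2.818, apex=9.926, x_land=36.746, impact vy=-14.089
  bounce: vy ← 0.69·14.089 = 9.722
Arc 3: start y=0.000, vy=9.722 → t=1.944, apex=4.726, x_land=47.517, impact vy=-9.722
  bounce: vy ← 0.69·9.722 = 6.708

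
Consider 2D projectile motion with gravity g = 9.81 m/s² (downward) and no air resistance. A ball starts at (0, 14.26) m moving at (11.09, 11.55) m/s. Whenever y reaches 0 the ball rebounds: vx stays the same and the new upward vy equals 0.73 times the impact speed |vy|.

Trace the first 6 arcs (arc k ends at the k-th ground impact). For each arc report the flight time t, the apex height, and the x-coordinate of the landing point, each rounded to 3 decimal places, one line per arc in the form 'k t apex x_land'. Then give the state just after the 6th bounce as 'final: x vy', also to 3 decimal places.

Arc 1: start y=14.260, vy=11.550 → t=3.249, apex=21.059, x_land=36.036, impact vy=-20.327
  bounce: vy ← 0.73·20.327 = 14.839
Arc 2: start y=0.000, vy=14.839 → t=3.025, apex=11.223, x_land=69.586, impact vy=-14.839
  bounce: vy ← 0.73·14.839 = 10.832
Arc 3: start y=0.000, vy=10.832 → t=2.208, apex=5.980, x_land=94.077, impact vy=-10.832
  bounce: vy ← 0.73·10.832 = 7.908
Arc 4: start y=0.000, vy=7.908 → t=1.612, apex=3.187, x_land=111.956, impact vy=-7.908
  bounce: vy ← 0.73·7.908 = 5.772
Arc 5: start y=0.000, vy=5.772 → t=1.177, apex=1.698, x_land=125.007, impact vy=-5.772
  bounce: vy ← 0.73·5.772 = 4.214
Arc 6: start y=0.000, vy=4.214 → t=0.859, apex=0.905, x_land=134.534, impact vy=-4.214
  bounce: vy ← 0.73·4.214 = 3.076

1 3.249 21.059 36.036
2 3.025 11.223 69.586
3 2.208 5.980 94.077
4 1.612 3.187 111.956
5 1.177 1.698 125.007
6 0.859 0.905 134.534
final: 134.534 3.076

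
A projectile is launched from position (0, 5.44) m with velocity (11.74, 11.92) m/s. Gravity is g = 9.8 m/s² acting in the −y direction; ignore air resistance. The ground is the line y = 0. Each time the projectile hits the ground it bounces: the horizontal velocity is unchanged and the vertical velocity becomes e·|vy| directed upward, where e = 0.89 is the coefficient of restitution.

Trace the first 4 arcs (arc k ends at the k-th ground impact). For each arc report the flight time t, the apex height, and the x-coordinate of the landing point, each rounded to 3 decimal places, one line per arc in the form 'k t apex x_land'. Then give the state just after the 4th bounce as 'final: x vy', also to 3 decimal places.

1 2.826 12.689 33.172
2 2.864 10.051 66.801
3 2.549 7.962 96.730
4 2.269 6.306 123.367
final: 123.367 9.895

Arc 1: start y=5.440, vy=11.920 → t=2.826, apex=12.689, x_land=33.172, impact vy=-15.771
  bounce: vy ← 0.89·15.771 = 14.036
Arc 2: start y=0.000, vy=14.036 → t=2.864, apex=10.051, x_land=66.801, impact vy=-14.036
  bounce: vy ← 0.89·14.036 = 12.492
Arc 3: start y=0.000, vy=12.492 → t=2.549, apex=7.962, x_land=96.730, impact vy=-12.492
  bounce: vy ← 0.89·12.492 = 11.118
Arc 4: start y=0.000, vy=11.118 → t=2.269, apex=6.306, x_land=123.367, impact vy=-11.118
  bounce: vy ← 0.89·11.118 = 9.895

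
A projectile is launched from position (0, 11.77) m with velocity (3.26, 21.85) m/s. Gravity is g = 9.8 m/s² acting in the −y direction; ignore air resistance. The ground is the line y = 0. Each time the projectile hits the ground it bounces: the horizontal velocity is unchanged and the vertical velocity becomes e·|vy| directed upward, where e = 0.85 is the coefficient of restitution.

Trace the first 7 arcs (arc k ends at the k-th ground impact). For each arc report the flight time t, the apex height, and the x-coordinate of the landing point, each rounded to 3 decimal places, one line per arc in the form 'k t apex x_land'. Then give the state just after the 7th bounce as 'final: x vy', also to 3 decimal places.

Arc 1: start y=11.770, vy=21.850 → t=4.945, apex=36.128, x_land=16.121, impact vy=-26.610
  bounce: vy ← 0.85·26.610 = 22.619
Arc 2: start y=0.000, vy=22.619 → t=4.616, apex=26.103, x_land=31.169, impact vy=-22.619
  bounce: vy ← 0.85·22.619 = 19.226
Arc 3: start y=0.000, vy=19.226 → t=3.924, apex=18.859, x_land=43.960, impact vy=-19.226
  bounce: vy ← 0.85·19.226 = 16.342
Arc 4: start y=0.000, vy=16.342 → t=3.335, apex=13.626, x_land=54.833, impact vy=-16.342
  bounce: vy ← 0.85·16.342 = 13.891
Arc 5: start y=0.000, vy=13.891 → t=2.835, apex=9.845, x_land=64.074, impact vy=-13.891
  bounce: vy ← 0.85·13.891 = 11.807
Arc 6: start y=0.000, vy=11.807 → t=2.410, apex=7.113, x_land=71.930, impact vy=-11.807
  bounce: vy ← 0.85·11.807 = 10.036
Arc 7: start y=0.000, vy=10.036 → t=2.048, apex=5.139, x_land=78.607, impact vy=-10.036
  bounce: vy ← 0.85·10.036 = 8.531

1 4.945 36.128 16.121
2 4.616 26.103 31.169
3 3.924 18.859 43.960
4 3.335 13.626 54.833
5 2.835 9.845 64.074
6 2.410 7.113 71.930
7 2.048 5.139 78.607
final: 78.607 8.531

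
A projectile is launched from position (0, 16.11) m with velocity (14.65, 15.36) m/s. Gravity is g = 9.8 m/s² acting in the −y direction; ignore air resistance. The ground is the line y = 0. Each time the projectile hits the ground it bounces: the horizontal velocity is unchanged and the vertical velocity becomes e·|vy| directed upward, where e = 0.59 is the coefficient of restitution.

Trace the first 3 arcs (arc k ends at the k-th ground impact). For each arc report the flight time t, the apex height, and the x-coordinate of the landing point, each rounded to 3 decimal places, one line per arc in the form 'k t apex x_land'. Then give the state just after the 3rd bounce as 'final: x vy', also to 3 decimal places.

Arc 1: start y=16.110, vy=15.360 → t=3.964, apex=28.147, x_land=58.074, impact vy=-23.488
  bounce: vy ← 0.59·23.488 = 13.858
Arc 2: start y=0.000, vy=13.858 → t=2.828, apex=9.798, x_land=99.506, impact vy=-13.858
  bounce: vy ← 0.59·13.858 = 8.176
Arc 3: start y=0.000, vy=8.176 → t=1.669, apex=3.411, x_land=123.951, impact vy=-8.176
  bounce: vy ← 0.59·8.176 = 4.824

1 3.964 28.147 58.074
2 2.828 9.798 99.506
3 1.669 3.411 123.951
final: 123.951 4.824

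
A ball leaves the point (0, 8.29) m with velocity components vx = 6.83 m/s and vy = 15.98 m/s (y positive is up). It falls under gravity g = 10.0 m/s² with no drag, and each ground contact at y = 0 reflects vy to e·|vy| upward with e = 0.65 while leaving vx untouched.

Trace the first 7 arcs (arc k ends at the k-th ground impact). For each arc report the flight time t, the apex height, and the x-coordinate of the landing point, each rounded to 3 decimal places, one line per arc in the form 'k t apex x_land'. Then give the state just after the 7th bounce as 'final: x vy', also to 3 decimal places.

Arc 1: start y=8.290, vy=15.980 → t=3.650, apex=21.058, x_land=24.931, impact vy=-20.522
  bounce: vy ← 0.65·20.522 = 13.339
Arc 2: start y=0.000, vy=13.339 → t=2.668, apex=8.897, x_land=43.153, impact vy=-13.339
  bounce: vy ← 0.65·13.339 = 8.671
Arc 3: start y=0.000, vy=8.671 → t=1.734, apex=3.759, x_land=54.997, impact vy=-8.671
  bounce: vy ← 0.65·8.671 = 5.636
Arc 4: start y=0.000, vy=5.636 → t=1.127, apex=1.588, x_land=62.695, impact vy=-5.636
  bounce: vy ← 0.65·5.636 = 3.663
Arc 5: start y=0.000, vy=3.663 → t=0.733, apex=0.671, x_land=67.699, impact vy=-3.663
  bounce: vy ← 0.65·3.663 = 2.381
Arc 6: start y=0.000, vy=2.381 → t=0.476, apex=0.283, x_land=70.952, impact vy=-2.381
  bounce: vy ← 0.65·2.381 = 1.548
Arc 7: start y=0.000, vy=1.548 → t=0.310, apex=0.120, x_land=73.066, impact vy=-1.548
  bounce: vy ← 0.65·1.548 = 1.006

1 3.650 21.058 24.931
2 2.668 8.897 43.153
3 1.734 3.759 54.997
4 1.127 1.588 62.695
5 0.733 0.671 67.699
6 0.476 0.283 70.952
7 0.310 0.120 73.066
final: 73.066 1.006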